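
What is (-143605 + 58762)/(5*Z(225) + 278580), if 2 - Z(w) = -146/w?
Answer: -3817935/12536696 ≈ -0.30454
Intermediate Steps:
Z(w) = 2 + 146/w (Z(w) = 2 - (-146)/w = 2 + 146/w)
(-143605 + 58762)/(5*Z(225) + 278580) = (-143605 + 58762)/(5*(2 + 146/225) + 278580) = -84843/(5*(2 + 146*(1/225)) + 278580) = -84843/(5*(2 + 146/225) + 278580) = -84843/(5*(596/225) + 278580) = -84843/(596/45 + 278580) = -84843/12536696/45 = -84843*45/12536696 = -3817935/12536696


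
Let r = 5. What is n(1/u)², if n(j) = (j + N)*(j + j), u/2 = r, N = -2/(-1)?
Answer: 441/2500 ≈ 0.17640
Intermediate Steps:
N = 2 (N = -2*(-1) = 2)
u = 10 (u = 2*5 = 10)
n(j) = 2*j*(2 + j) (n(j) = (j + 2)*(j + j) = (2 + j)*(2*j) = 2*j*(2 + j))
n(1/u)² = (2*(2 + 1/10)/10)² = (2*(⅒)*(2 + ⅒))² = (2*(⅒)*(21/10))² = (21/50)² = 441/2500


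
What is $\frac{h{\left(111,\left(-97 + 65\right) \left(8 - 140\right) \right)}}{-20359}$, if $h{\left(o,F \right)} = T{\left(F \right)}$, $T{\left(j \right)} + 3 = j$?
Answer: $- \frac{4221}{20359} \approx -0.20733$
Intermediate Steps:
$T{\left(j \right)} = -3 + j$
$h{\left(o,F \right)} = -3 + F$
$\frac{h{\left(111,\left(-97 + 65\right) \left(8 - 140\right) \right)}}{-20359} = \frac{-3 + \left(-97 + 65\right) \left(8 - 140\right)}{-20359} = \left(-3 - -4224\right) \left(- \frac{1}{20359}\right) = \left(-3 + 4224\right) \left(- \frac{1}{20359}\right) = 4221 \left(- \frac{1}{20359}\right) = - \frac{4221}{20359}$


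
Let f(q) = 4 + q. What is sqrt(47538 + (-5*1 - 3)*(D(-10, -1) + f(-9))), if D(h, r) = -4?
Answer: 69*sqrt(10) ≈ 218.20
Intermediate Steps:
sqrt(47538 + (-5*1 - 3)*(D(-10, -1) + f(-9))) = sqrt(47538 + (-5*1 - 3)*(-4 + (4 - 9))) = sqrt(47538 + (-5 - 3)*(-4 - 5)) = sqrt(47538 - 8*(-9)) = sqrt(47538 + 72) = sqrt(47610) = 69*sqrt(10)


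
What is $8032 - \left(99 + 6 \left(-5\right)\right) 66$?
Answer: $3478$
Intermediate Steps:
$8032 - \left(99 + 6 \left(-5\right)\right) 66 = 8032 - \left(99 - 30\right) 66 = 8032 - 69 \cdot 66 = 8032 - 4554 = 3478$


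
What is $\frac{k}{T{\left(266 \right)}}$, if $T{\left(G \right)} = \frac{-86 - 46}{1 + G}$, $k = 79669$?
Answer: $- \frac{7090541}{44} \approx -1.6115 \cdot 10^{5}$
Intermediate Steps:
$T{\left(G \right)} = - \frac{132}{1 + G}$
$\frac{k}{T{\left(266 \right)}} = \frac{79669}{\left(-132\right) \frac{1}{1 + 266}} = \frac{79669}{\left(-132\right) \frac{1}{267}} = \frac{79669}{- \frac{44}{89}} = 79669 \left(- \frac{89}{44}\right) = - \frac{7090541}{44}$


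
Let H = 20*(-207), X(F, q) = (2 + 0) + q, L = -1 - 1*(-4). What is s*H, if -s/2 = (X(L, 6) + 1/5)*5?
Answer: 339480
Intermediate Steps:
L = 3 (L = -1 + 4 = 3)
X(F, q) = 2 + q
H = -4140
s = -82 (s = -2*((2 + 6) + 1/5)*5 = -2*(8 + ⅕)*5 = -82*5/5 = -2*41 = -82)
s*H = -82*(-4140) = 339480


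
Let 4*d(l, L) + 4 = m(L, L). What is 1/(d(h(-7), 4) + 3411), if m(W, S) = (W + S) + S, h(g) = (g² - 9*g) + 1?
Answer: 1/3413 ≈ 0.00029300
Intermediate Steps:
h(g) = 1 + g² - 9*g
m(W, S) = W + 2*S (m(W, S) = (S + W) + S = W + 2*S)
d(l, L) = -1 + 3*L/4 (d(l, L) = -1 + (L + 2*L)/4 = -1 + (3*L)/4 = -1 + 3*L/4)
1/(d(h(-7), 4) + 3411) = 1/((-1 + (¾)*4) + 3411) = 1/((-1 + 3) + 3411) = 1/(2 + 3411) = 1/3413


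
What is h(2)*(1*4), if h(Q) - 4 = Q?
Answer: 24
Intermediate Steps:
h(Q) = 4 + Q
h(2)*(1*4) = (4 + 2)*(1*4) = 6*4 = 24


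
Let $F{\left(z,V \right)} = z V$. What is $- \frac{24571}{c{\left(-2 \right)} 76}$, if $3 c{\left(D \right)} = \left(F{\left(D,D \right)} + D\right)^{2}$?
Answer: $- \frac{73713}{304} \approx -242.48$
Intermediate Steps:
$F{\left(z,V \right)} = V z$
$c{\left(D \right)} = \frac{\left(D + D^{2}\right)^{2}}{3}$ ($c{\left(D \right)} = \frac{\left(D D + D\right)^{2}}{3} = \frac{\left(D^{2} + D\right)^{2}}{3} = \frac{\left(D + D^{2}\right)^{2}}{3}$)
$- \frac{24571}{c{\left(-2 \right)} 76} = - \frac{24571}{\frac{\left(-2\right)^{2} \left(1 - 2\right)^{2}}{3} \cdot 76} = - \frac{24571}{\frac{1}{3} \cdot 4 \left(-1\right)^{2} \cdot 76} = - \frac{24571}{\frac{1}{3} \cdot 4 \cdot 1 \cdot 76} = - \frac{24571}{\frac{4}{3} \cdot 76} = - \frac{24571}{\frac{304}{3}} = \left(-24571\right) \frac{3}{304} = - \frac{73713}{304}$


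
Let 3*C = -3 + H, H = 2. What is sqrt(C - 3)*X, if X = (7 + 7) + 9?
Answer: 23*I*sqrt(30)/3 ≈ 41.992*I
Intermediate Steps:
X = 23 (X = 14 + 9 = 23)
C = -1/3 (C = (-3 + 2)/3 = (1/3)*(-1) = -1/3 ≈ -0.33333)
sqrt(C - 3)*X = sqrt(-1/3 - 3)*23 = sqrt(-10/3)*23 = (I*sqrt(30)/3)*23 = 23*I*sqrt(30)/3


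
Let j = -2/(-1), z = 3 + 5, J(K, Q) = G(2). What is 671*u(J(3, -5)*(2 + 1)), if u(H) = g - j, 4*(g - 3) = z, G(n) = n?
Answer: 2013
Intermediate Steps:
J(K, Q) = 2
z = 8
g = 5 (g = 3 + (¼)*8 = 3 + 2 = 5)
j = 2 (j = -2*(-1) = 2)
u(H) = 3 (u(H) = 5 - 1*2 = 5 - 2 = 3)
671*u(J(3, -5)*(2 + 1)) = 671*3 = 2013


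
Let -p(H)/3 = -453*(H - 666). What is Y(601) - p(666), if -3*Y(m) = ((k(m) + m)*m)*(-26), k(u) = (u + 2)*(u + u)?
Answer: 11335209782/3 ≈ 3.7784e+9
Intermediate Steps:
k(u) = 2*u*(2 + u) (k(u) = (2 + u)*(2*u) = 2*u*(2 + u))
p(H) = -905094 + 1359*H (p(H) = -(-1359)*(H - 666) = -(-1359)*(-666 + H) = -3*(301698 - 453*H) = -905094 + 1359*H)
Y(m) = 26*m*(m + 2*m*(2 + m))/3 (Y(m) = -(2*m*(2 + m) + m)*m*(-26)/3 = -(m + 2*m*(2 + m))*m*(-26)/3 = -m*(m + 2*m*(2 + m))*(-26)/3 = -(-26)*m*(m + 2*m*(2 + m))/3 = 26*m*(m + 2*m*(2 + m))/3)
Y(601) - p(666) = (26/3)*601**2*(5 + 2*601) - (-905094 + 1359*666) = (26/3)*361201*(5 + 1202) - (-905094 + 905094) = (26/3)*361201*1207 - 1*0 = 11335209782/3 + 0 = 11335209782/3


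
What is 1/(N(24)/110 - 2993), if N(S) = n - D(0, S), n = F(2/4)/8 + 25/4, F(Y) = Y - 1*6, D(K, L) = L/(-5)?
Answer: -8800/26337571 ≈ -0.00033412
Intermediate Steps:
D(K, L) = -L/5 (D(K, L) = L*(-⅕) = -L/5)
F(Y) = -6 + Y (F(Y) = Y - 6 = -6 + Y)
n = 89/16 (n = (-6 + 2/4)/8 + 25/4 = (-6 + 2*(¼))*(⅛) + 25*(¼) = (-6 + ½)*(⅛) + 25/4 = -11/2*⅛ + 25/4 = -11/16 + 25/4 = 89/16 ≈ 5.5625)
N(S) = 89/16 + S/5 (N(S) = 89/16 - (-1)*S/5 = 89/16 + S/5)
1/(N(24)/110 - 2993) = 1/((89/16 + (⅕)*24)/110 - 2993) = 1/((89/16 + 24/5)*(1/110) - 2993) = 1/((829/80)*(1/110) - 2993) = 1/(829/8800 - 2993) = 1/(-26337571/8800) = -8800/26337571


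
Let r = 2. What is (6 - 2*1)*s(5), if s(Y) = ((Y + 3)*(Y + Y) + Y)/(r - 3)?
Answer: -340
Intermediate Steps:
s(Y) = -Y - 2*Y*(3 + Y) (s(Y) = ((Y + 3)*(Y + Y) + Y)/(2 - 3) = ((3 + Y)*(2*Y) + Y)/(-1) = (2*Y*(3 + Y) + Y)*(-1) = (Y + 2*Y*(3 + Y))*(-1) = -Y - 2*Y*(3 + Y))
(6 - 2*1)*s(5) = (6 - 2*1)*(-1*5*(7 + 2*5)) = (6 - 2)*(-1*5*(7 + 10)) = 4*(-1*5*17) = 4*(-85) = -340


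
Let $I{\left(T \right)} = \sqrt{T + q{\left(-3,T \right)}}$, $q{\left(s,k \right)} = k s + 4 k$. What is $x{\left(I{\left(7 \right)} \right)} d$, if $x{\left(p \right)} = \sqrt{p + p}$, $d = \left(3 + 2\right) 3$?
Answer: $15 \cdot 2^{\frac{3}{4}} \sqrt[4]{7} \approx 41.033$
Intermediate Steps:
$q{\left(s,k \right)} = 4 k + k s$
$I{\left(T \right)} = \sqrt{2} \sqrt{T}$ ($I{\left(T \right)} = \sqrt{T + T \left(4 - 3\right)} = \sqrt{T + T 1} = \sqrt{T + T} = \sqrt{2 T} = \sqrt{2} \sqrt{T}$)
$d = 15$ ($d = 5 \cdot 3 = 15$)
$x{\left(p \right)} = \sqrt{2} \sqrt{p}$ ($x{\left(p \right)} = \sqrt{2 p} = \sqrt{2} \sqrt{p}$)
$x{\left(I{\left(7 \right)} \right)} d = \sqrt{2} \sqrt{\sqrt{2} \sqrt{7}} \cdot 15 = \sqrt{2} \sqrt{\sqrt{14}} \cdot 15 = \sqrt{2} \sqrt[4]{14} \cdot 15 = 2^{\frac{3}{4}} \sqrt[4]{7} \cdot 15 = 15 \cdot 2^{\frac{3}{4}} \sqrt[4]{7}$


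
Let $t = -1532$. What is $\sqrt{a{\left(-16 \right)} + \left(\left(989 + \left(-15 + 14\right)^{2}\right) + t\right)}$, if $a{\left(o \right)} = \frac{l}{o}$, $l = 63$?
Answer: $\frac{i \sqrt{8735}}{4} \approx 23.365 i$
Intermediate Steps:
$a{\left(o \right)} = \frac{63}{o}$
$\sqrt{a{\left(-16 \right)} + \left(\left(989 + \left(-15 + 14\right)^{2}\right) + t\right)} = \sqrt{\frac{63}{-16} - \left(543 - \left(-15 + 14\right)^{2}\right)} = \sqrt{63 \left(- \frac{1}{16}\right) - \left(543 - 1\right)} = \sqrt{- \frac{63}{16} + \left(\left(989 + 1\right) - 1532\right)} = \sqrt{- \frac{63}{16} + \left(990 - 1532\right)} = \sqrt{- \frac{63}{16} - 542} = \sqrt{- \frac{8735}{16}} = \frac{i \sqrt{8735}}{4}$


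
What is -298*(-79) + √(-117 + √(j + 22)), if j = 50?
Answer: 23542 + √(-117 + 6*√2) ≈ 23542.0 + 10.417*I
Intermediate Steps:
-298*(-79) + √(-117 + √(j + 22)) = -298*(-79) + √(-117 + √(50 + 22)) = 23542 + √(-117 + √72) = 23542 + √(-117 + 6*√2)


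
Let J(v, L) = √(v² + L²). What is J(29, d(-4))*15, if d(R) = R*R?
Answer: 15*√1097 ≈ 496.81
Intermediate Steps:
d(R) = R²
J(v, L) = √(L² + v²)
J(29, d(-4))*15 = √(((-4)²)² + 29²)*15 = √(16² + 841)*15 = √(256 + 841)*15 = √1097*15 = 15*√1097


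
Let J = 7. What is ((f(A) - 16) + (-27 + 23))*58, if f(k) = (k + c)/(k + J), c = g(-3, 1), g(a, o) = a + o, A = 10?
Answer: -19256/17 ≈ -1132.7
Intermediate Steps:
c = -2 (c = -3 + 1 = -2)
f(k) = (-2 + k)/(7 + k) (f(k) = (k - 2)/(k + 7) = (-2 + k)/(7 + k))
((f(A) - 16) + (-27 + 23))*58 = (((-2 + 10)/(7 + 10) - 16) + (-27 + 23))*58 = ((8/17 - 16) - 4)*58 = (-264/17 - 4)*58 = -332/17*58 = -19256/17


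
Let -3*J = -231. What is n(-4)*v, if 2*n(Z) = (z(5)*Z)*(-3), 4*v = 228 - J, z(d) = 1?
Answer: 453/2 ≈ 226.50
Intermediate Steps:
J = 77 (J = -1/3*(-231) = 77)
v = 151/4 (v = (228 - 1*77)/4 = (228 - 77)/4 = (1/4)*151 = 151/4 ≈ 37.750)
n(Z) = -3*Z/2 (n(Z) = ((1*Z)*(-3))/2 = (Z*(-3))/2 = (-3*Z)/2 = -3*Z/2)
n(-4)*v = -3/2*(-4)*(151/4) = 6*(151/4) = 453/2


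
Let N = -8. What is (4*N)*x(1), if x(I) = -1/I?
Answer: 32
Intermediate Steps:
(4*N)*x(1) = (4*(-8))*(-1/1) = -(-32) = -32*(-1) = 32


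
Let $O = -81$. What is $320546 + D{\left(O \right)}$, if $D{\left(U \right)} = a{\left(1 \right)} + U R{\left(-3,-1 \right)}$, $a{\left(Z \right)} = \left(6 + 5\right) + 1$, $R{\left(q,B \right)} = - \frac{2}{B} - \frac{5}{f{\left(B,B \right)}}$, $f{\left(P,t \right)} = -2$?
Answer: $\frac{640387}{2} \approx 3.2019 \cdot 10^{5}$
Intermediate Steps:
$R{\left(q,B \right)} = \frac{5}{2} - \frac{2}{B}$ ($R{\left(q,B \right)} = - \frac{2}{B} - \frac{5}{-2} = - \frac{2}{B} - - \frac{5}{2} = - \frac{2}{B} + \frac{5}{2} = \frac{5}{2} - \frac{2}{B}$)
$a{\left(Z \right)} = 12$ ($a{\left(Z \right)} = 11 + 1 = 12$)
$D{\left(U \right)} = 12 + \frac{9 U}{2}$ ($D{\left(U \right)} = 12 + U \left(\frac{5}{2} - \frac{2}{-1}\right) = 12 + U \left(\frac{5}{2} - -2\right) = 12 + U \left(\frac{5}{2} + 2\right) = 12 + U \frac{9}{2} = 12 + \frac{9 U}{2}$)
$320546 + D{\left(O \right)} = 320546 + \left(12 + \frac{9}{2} \left(-81\right)\right) = 320546 + \left(12 - \frac{729}{2}\right) = 320546 - \frac{705}{2} = \frac{640387}{2}$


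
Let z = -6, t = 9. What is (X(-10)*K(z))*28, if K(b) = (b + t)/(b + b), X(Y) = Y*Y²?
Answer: 7000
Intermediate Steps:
X(Y) = Y³
K(b) = (9 + b)/(2*b) (K(b) = (b + 9)/(b + b) = (9 + b)/((2*b)) = (9 + b)*(1/(2*b)) = (9 + b)/(2*b))
(X(-10)*K(z))*28 = ((-10)³*((½)*(9 - 6)/(-6)))*28 = -500*(-1)*3/6*28 = -1000*(-¼)*28 = 250*28 = 7000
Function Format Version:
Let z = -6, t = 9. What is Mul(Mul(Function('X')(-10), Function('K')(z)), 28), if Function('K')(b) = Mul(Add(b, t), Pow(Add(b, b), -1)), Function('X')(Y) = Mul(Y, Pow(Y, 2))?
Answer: 7000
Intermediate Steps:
Function('X')(Y) = Pow(Y, 3)
Function('K')(b) = Mul(Rational(1, 2), Pow(b, -1), Add(9, b)) (Function('K')(b) = Mul(Add(b, 9), Pow(Add(b, b), -1)) = Mul(Add(9, b), Pow(Mul(2, b), -1)) = Mul(Add(9, b), Mul(Rational(1, 2), Pow(b, -1))) = Mul(Rational(1, 2), Pow(b, -1), Add(9, b)))
Mul(Mul(Function('X')(-10), Function('K')(z)), 28) = Mul(Mul(Pow(-10, 3), Mul(Rational(1, 2), Pow(-6, -1), Add(9, -6))), 28) = Mul(Mul(-1000, Mul(Rational(1, 2), Rational(-1, 6), 3)), 28) = Mul(Mul(-1000, Rational(-1, 4)), 28) = Mul(250, 28) = 7000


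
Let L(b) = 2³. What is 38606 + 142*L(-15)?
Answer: 39742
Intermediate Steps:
L(b) = 8
38606 + 142*L(-15) = 38606 + 142*8 = 38606 + 1136 = 39742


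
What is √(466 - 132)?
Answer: √334 ≈ 18.276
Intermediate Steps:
√(466 - 132) = √334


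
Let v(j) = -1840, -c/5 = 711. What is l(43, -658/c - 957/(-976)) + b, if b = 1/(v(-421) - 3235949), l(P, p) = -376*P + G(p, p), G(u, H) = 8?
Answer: -52322670241/3237789 ≈ -16160.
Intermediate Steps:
c = -3555 (c = -5*711 = -3555)
l(P, p) = 8 - 376*P (l(P, p) = -376*P + 8 = 8 - 376*P)
b = -1/3237789 (b = 1/(-1840 - 3235949) = 1/(-3237789) = -1/3237789 ≈ -3.0885e-7)
l(43, -658/c - 957/(-976)) + b = (8 - 376*43) - 1/3237789 = (8 - 16168) - 1/3237789 = -16160 - 1/3237789 = -52322670241/3237789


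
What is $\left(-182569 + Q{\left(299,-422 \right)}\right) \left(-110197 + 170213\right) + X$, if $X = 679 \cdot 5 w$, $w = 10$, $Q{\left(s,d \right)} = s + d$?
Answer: $-10964409122$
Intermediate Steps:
$Q{\left(s,d \right)} = d + s$
$X = 33950$ ($X = 679 \cdot 5 \cdot 10 = 3395 \cdot 10 = 33950$)
$\left(-182569 + Q{\left(299,-422 \right)}\right) \left(-110197 + 170213\right) + X = \left(-182569 + \left(-422 + 299\right)\right) \left(-110197 + 170213\right) + 33950 = \left(-182569 - 123\right) 60016 + 33950 = \left(-182692\right) 60016 + 33950 = -10964443072 + 33950 = -10964409122$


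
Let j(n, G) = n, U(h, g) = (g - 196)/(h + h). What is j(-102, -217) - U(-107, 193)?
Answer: -21831/214 ≈ -102.01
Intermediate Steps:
U(h, g) = (-196 + g)/(2*h) (U(h, g) = (-196 + g)/((2*h)) = (-196 + g)*(1/(2*h)) = (-196 + g)/(2*h))
j(-102, -217) - U(-107, 193) = -102 - (-196 + 193)/(2*(-107)) = -102 - (-1)*(-3)/(2*107) = -102 - 1*3/214 = -102 - 3/214 = -21831/214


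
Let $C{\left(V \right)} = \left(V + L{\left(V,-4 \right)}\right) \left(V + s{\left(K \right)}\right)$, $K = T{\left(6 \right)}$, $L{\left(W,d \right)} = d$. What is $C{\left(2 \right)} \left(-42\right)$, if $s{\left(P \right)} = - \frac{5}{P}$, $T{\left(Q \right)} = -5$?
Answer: $252$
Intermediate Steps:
$K = -5$
$C{\left(V \right)} = \left(1 + V\right) \left(-4 + V\right)$ ($C{\left(V \right)} = \left(V - 4\right) \left(V - \frac{5}{-5}\right) = \left(-4 + V\right) \left(V - -1\right) = \left(-4 + V\right) \left(V + 1\right) = \left(-4 + V\right) \left(1 + V\right) = \left(1 + V\right) \left(-4 + V\right)$)
$C{\left(2 \right)} \left(-42\right) = \left(-4 + 2^{2} - 6\right) \left(-42\right) = \left(-4 + 4 - 6\right) \left(-42\right) = \left(-6\right) \left(-42\right) = 252$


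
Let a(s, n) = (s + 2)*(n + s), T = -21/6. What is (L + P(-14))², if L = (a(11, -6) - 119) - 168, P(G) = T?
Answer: 203401/4 ≈ 50850.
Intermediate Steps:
T = -7/2 (T = -21*⅙ = -7/2 ≈ -3.5000)
a(s, n) = (2 + s)*(n + s)
P(G) = -7/2
L = -222 (L = ((11² + 2*(-6) + 2*11 - 6*11) - 119) - 168 = ((121 - 12 + 22 - 66) - 119) - 168 = (65 - 119) - 168 = -54 - 168 = -222)
(L + P(-14))² = (-222 - 7/2)² = (-451/2)² = 203401/4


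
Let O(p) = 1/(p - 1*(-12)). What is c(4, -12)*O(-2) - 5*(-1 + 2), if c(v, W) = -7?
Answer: -57/10 ≈ -5.7000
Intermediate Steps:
O(p) = 1/(12 + p) (O(p) = 1/(p + 12) = 1/(12 + p))
c(4, -12)*O(-2) - 5*(-1 + 2) = -7/(12 - 2) - 5*(-1 + 2) = -7/10 - 5*1 = -7*⅒ - 5 = -7/10 - 5 = -57/10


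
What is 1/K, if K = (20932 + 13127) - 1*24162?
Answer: 1/9897 ≈ 0.00010104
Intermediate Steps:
K = 9897 (K = 34059 - 24162 = 9897)
1/K = 1/9897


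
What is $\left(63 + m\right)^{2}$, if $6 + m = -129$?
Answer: $5184$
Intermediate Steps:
$m = -135$ ($m = -6 - 129 = -135$)
$\left(63 + m\right)^{2} = \left(63 - 135\right)^{2} = \left(-72\right)^{2} = 5184$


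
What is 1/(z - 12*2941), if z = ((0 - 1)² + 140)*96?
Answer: -1/21756 ≈ -4.5964e-5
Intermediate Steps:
z = 13536 (z = ((-1)² + 140)*96 = (1 + 140)*96 = 141*96 = 13536)
1/(z - 12*2941) = 1/(13536 - 12*2941) = 1/(13536 - 35292) = 1/(-21756) = -1/21756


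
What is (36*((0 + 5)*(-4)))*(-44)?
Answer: 31680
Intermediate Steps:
(36*((0 + 5)*(-4)))*(-44) = (36*(5*(-4)))*(-44) = (36*(-20))*(-44) = -720*(-44) = 31680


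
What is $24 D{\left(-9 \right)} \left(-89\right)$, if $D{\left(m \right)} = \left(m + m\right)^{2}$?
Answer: $-692064$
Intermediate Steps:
$D{\left(m \right)} = 4 m^{2}$ ($D{\left(m \right)} = \left(2 m\right)^{2} = 4 m^{2}$)
$24 D{\left(-9 \right)} \left(-89\right) = 24 \cdot 4 \left(-9\right)^{2} \left(-89\right) = 24 \cdot 4 \cdot 81 \left(-89\right) = 24 \cdot 324 \left(-89\right) = 7776 \left(-89\right) = -692064$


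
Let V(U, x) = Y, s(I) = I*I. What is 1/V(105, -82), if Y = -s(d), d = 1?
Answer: -1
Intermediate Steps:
s(I) = I²
Y = -1 (Y = -1*1² = -1*1 = -1)
V(U, x) = -1
1/V(105, -82) = 1/(-1) = -1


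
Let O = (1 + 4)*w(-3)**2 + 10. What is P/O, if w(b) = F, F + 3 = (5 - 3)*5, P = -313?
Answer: -313/255 ≈ -1.2275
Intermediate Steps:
F = 7 (F = -3 + (5 - 3)*5 = -3 + 2*5 = -3 + 10 = 7)
w(b) = 7
O = 255 (O = (1 + 4)*7**2 + 10 = 5*49 + 10 = 245 + 10 = 255)
P/O = -313/255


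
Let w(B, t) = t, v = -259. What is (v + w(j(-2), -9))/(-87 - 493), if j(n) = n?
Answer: 67/145 ≈ 0.46207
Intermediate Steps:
(v + w(j(-2), -9))/(-87 - 493) = (-259 - 9)/(-87 - 493) = -268/(-580) = -268*(-1/580) = 67/145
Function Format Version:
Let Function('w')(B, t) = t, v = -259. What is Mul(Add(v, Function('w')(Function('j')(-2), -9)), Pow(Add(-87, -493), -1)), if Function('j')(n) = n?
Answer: Rational(67, 145) ≈ 0.46207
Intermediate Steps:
Mul(Add(v, Function('w')(Function('j')(-2), -9)), Pow(Add(-87, -493), -1)) = Mul(Add(-259, -9), Pow(Add(-87, -493), -1)) = Mul(-268, Pow(-580, -1)) = Mul(-268, Rational(-1, 580)) = Rational(67, 145)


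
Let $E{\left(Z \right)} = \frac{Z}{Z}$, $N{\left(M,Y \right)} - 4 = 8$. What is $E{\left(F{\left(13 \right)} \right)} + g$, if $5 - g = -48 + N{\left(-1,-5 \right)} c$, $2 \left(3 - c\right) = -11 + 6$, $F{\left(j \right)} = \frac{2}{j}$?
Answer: $-12$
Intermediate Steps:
$N{\left(M,Y \right)} = 12$ ($N{\left(M,Y \right)} = 4 + 8 = 12$)
$c = \frac{11}{2}$ ($c = 3 - \frac{-11 + 6}{2} = 3 - - \frac{5}{2} = 3 + \frac{5}{2} = \frac{11}{2} \approx 5.5$)
$g = -13$ ($g = 5 - \left(-48 + 12 \cdot \frac{11}{2}\right) = 5 - \left(-48 + 66\right) = 5 - 18 = -13$)
$E{\left(Z \right)} = 1$
$E{\left(F{\left(13 \right)} \right)} + g = 1 - 13 = -12$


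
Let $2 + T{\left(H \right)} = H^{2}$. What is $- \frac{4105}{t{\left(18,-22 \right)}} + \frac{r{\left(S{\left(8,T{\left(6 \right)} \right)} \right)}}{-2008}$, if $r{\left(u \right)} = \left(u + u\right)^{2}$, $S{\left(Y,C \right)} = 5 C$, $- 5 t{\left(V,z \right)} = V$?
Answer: $\frac{4891675}{4518} \approx 1082.7$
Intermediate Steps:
$T{\left(H \right)} = -2 + H^{2}$
$t{\left(V,z \right)} = - \frac{V}{5}$
$r{\left(u \right)} = 4 u^{2}$ ($r{\left(u \right)} = \left(2 u\right)^{2} = 4 u^{2}$)
$- \frac{4105}{t{\left(18,-22 \right)}} + \frac{r{\left(S{\left(8,T{\left(6 \right)} \right)} \right)}}{-2008} = - \frac{4105}{\left(- \frac{1}{5}\right) 18} + \frac{4 \left(5 \left(-2 + 6^{2}\right)\right)^{2}}{-2008} = - \frac{4105}{- \frac{18}{5}} + 4 \left(5 \left(-2 + 36\right)\right)^{2} \left(- \frac{1}{2008}\right) = \left(-4105\right) \left(- \frac{5}{18}\right) + 4 \left(5 \cdot 34\right)^{2} \left(- \frac{1}{2008}\right) = \frac{20525}{18} + 4 \cdot 170^{2} \left(- \frac{1}{2008}\right) = \frac{20525}{18} + 4 \cdot 28900 \left(- \frac{1}{2008}\right) = \frac{20525}{18} + 115600 \left(- \frac{1}{2008}\right) = \frac{20525}{18} - \frac{14450}{251} = \frac{4891675}{4518}$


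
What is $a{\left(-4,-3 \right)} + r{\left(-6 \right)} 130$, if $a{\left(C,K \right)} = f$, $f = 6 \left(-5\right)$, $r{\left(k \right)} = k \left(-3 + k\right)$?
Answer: $6990$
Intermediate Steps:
$f = -30$
$a{\left(C,K \right)} = -30$
$a{\left(-4,-3 \right)} + r{\left(-6 \right)} 130 = -30 + - 6 \left(-3 - 6\right) 130 = -30 + \left(-6\right) \left(-9\right) 130 = -30 + 54 \cdot 130 = -30 + 7020 = 6990$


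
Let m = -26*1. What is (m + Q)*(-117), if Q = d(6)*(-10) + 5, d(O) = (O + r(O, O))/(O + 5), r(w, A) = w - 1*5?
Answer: 35217/11 ≈ 3201.5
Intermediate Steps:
r(w, A) = -5 + w (r(w, A) = w - 5 = -5 + w)
d(O) = (-5 + 2*O)/(5 + O) (d(O) = (O + (-5 + O))/(O + 5) = (-5 + 2*O)/(5 + O))
Q = -15/11 (Q = ((-5 + 2*6)/(5 + 6))*(-10) + 5 = ((-5 + 12)/11)*(-10) + 5 = ((1/11)*7)*(-10) + 5 = (7/11)*(-10) + 5 = -70/11 + 5 = -15/11 ≈ -1.3636)
m = -26
(m + Q)*(-117) = (-26 - 15/11)*(-117) = -301/11*(-117) = 35217/11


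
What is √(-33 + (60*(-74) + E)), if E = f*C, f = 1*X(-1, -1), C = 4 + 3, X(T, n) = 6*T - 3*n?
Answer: I*√4494 ≈ 67.037*I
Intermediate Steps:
X(T, n) = -3*n + 6*T
C = 7
f = -3 (f = 1*(-3*(-1) + 6*(-1)) = 1*(3 - 6) = 1*(-3) = -3)
E = -21 (E = -3*7 = -21)
√(-33 + (60*(-74) + E)) = √(-33 + (60*(-74) - 21)) = √(-33 + (-4440 - 21)) = √(-33 - 4461) = √(-4494) = I*√4494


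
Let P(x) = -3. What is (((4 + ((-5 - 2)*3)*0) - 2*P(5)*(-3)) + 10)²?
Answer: 16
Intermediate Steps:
(((4 + ((-5 - 2)*3)*0) - 2*P(5)*(-3)) + 10)² = (((4 + ((-5 - 2)*3)*0) - 2*(-3)*(-3)) + 10)² = (((4 - 7*3*0) + 6*(-3)) + 10)² = (((4 - 21*0) - 18) + 10)² = (((4 + 0) - 18) + 10)² = ((4 - 18) + 10)² = (-14 + 10)² = (-4)² = 16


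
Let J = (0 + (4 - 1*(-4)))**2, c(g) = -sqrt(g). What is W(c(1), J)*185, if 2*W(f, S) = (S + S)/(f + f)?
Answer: -5920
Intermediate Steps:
J = 64 (J = (0 + (4 + 4))**2 = (0 + 8)**2 = 8**2 = 64)
W(f, S) = S/(2*f) (W(f, S) = ((S + S)/(f + f))/2 = ((2*S)/((2*f)))/2 = ((2*S)*(1/(2*f)))/2 = (S/f)/2 = S/(2*f))
W(c(1), J)*185 = ((1/2)*64/(-sqrt(1)))*185 = ((1/2)*64/(-1*1))*185 = ((1/2)*64/(-1))*185 = ((1/2)*64*(-1))*185 = -32*185 = -5920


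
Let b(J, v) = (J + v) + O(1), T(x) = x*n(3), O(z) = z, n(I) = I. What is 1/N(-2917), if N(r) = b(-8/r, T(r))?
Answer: -2917/25523742 ≈ -0.00011429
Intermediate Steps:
T(x) = 3*x (T(x) = x*3 = 3*x)
b(J, v) = 1 + J + v (b(J, v) = (J + v) + 1 = 1 + J + v)
N(r) = 1 - 8/r + 3*r
1/N(-2917) = 1/(1 - 8/(-2917) + 3*(-2917)) = 1/(1 - 8*(-1/2917) - 8751) = 1/(1 + 8/2917 - 8751) = 1/(-25523742/2917) = -2917/25523742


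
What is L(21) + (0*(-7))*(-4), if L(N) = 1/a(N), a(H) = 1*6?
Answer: ⅙ ≈ 0.16667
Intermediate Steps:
a(H) = 6
L(N) = ⅙ (L(N) = 1/6 = ⅙)
L(21) + (0*(-7))*(-4) = ⅙ + (0*(-7))*(-4) = ⅙ + 0*(-4) = ⅙ + 0 = ⅙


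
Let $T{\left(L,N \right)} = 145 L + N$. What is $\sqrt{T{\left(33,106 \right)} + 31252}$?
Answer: $\sqrt{36143} \approx 190.11$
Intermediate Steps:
$T{\left(L,N \right)} = N + 145 L$
$\sqrt{T{\left(33,106 \right)} + 31252} = \sqrt{\left(106 + 145 \cdot 33\right) + 31252} = \sqrt{\left(106 + 4785\right) + 31252} = \sqrt{4891 + 31252} = \sqrt{36143}$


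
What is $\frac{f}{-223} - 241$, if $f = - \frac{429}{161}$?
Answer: $- \frac{8652194}{35903} \approx -240.99$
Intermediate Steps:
$f = - \frac{429}{161}$ ($f = \left(-429\right) \frac{1}{161} = - \frac{429}{161} \approx -2.6646$)
$\frac{f}{-223} - 241 = - \frac{429}{161 \left(-223\right)} - 241 = \left(- \frac{429}{161}\right) \left(- \frac{1}{223}\right) - 241 = \frac{429}{35903} - 241 = - \frac{8652194}{35903}$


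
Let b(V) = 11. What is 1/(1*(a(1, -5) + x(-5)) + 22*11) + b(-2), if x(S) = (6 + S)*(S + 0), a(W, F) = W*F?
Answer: 2553/232 ≈ 11.004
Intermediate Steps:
a(W, F) = F*W
x(S) = S*(6 + S) (x(S) = (6 + S)*S = S*(6 + S))
1/(1*(a(1, -5) + x(-5)) + 22*11) + b(-2) = 1/(1*(-5*1 - 5*(6 - 5)) + 22*11) + 11 = 1/(1*(-5 - 5*1) + 242) + 11 = 1/(1*(-5 - 5) + 242) + 11 = 1/(1*(-10) + 242) + 11 = 1/(-10 + 242) + 11 = 1/232 + 11 = 2553/232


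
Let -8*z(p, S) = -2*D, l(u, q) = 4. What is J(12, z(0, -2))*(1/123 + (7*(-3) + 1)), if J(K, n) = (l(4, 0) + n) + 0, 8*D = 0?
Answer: -9836/123 ≈ -79.968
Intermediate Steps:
D = 0 (D = (1/8)*0 = 0)
z(p, S) = 0 (z(p, S) = -(-1)*0/4 = -1/8*0 = 0)
J(K, n) = 4 + n (J(K, n) = (4 + n) + 0 = 4 + n)
J(12, z(0, -2))*(1/123 + (7*(-3) + 1)) = (4 + 0)*(1/123 + (7*(-3) + 1)) = 4*(1/123 + (-21 + 1)) = 4*(1/123 - 20) = 4*(-2459/123) = -9836/123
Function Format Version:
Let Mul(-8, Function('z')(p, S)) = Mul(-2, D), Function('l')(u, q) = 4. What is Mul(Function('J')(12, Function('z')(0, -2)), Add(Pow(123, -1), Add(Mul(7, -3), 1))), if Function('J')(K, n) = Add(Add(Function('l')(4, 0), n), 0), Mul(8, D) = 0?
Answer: Rational(-9836, 123) ≈ -79.968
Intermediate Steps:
D = 0 (D = Mul(Rational(1, 8), 0) = 0)
Function('z')(p, S) = 0 (Function('z')(p, S) = Mul(Rational(-1, 8), Mul(-2, 0)) = Mul(Rational(-1, 8), 0) = 0)
Function('J')(K, n) = Add(4, n) (Function('J')(K, n) = Add(Add(4, n), 0) = Add(4, n))
Mul(Function('J')(12, Function('z')(0, -2)), Add(Pow(123, -1), Add(Mul(7, -3), 1))) = Mul(Add(4, 0), Add(Pow(123, -1), Add(Mul(7, -3), 1))) = Mul(4, Add(Rational(1, 123), Add(-21, 1))) = Mul(4, Add(Rational(1, 123), -20)) = Mul(4, Rational(-2459, 123)) = Rational(-9836, 123)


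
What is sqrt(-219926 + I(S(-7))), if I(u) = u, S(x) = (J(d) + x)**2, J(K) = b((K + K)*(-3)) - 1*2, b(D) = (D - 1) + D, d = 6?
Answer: 11*I*sqrt(1762) ≈ 461.74*I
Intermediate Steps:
b(D) = -1 + 2*D (b(D) = (-1 + D) + D = -1 + 2*D)
J(K) = -3 - 12*K (J(K) = (-1 + 2*((K + K)*(-3))) - 1*2 = (-1 + 2*((2*K)*(-3))) - 2 = (-1 + 2*(-6*K)) - 2 = (-1 - 12*K) - 2 = -3 - 12*K)
S(x) = (-75 + x)**2 (S(x) = ((-3 - 12*6) + x)**2 = ((-3 - 72) + x)**2 = (-75 + x)**2)
sqrt(-219926 + I(S(-7))) = sqrt(-219926 + (-75 - 7)**2) = sqrt(-219926 + (-82)**2) = sqrt(-219926 + 6724) = sqrt(-213202) = 11*I*sqrt(1762)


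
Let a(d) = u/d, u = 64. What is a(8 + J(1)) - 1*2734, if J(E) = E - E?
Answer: -2726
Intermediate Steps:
J(E) = 0
a(d) = 64/d
a(8 + J(1)) - 1*2734 = 64/(8 + 0) - 1*2734 = 64/8 - 2734 = 64*(1/8) - 2734 = 8 - 2734 = -2726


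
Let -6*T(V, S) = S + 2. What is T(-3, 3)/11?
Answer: -5/66 ≈ -0.075758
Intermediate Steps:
T(V, S) = -1/3 - S/6 (T(V, S) = -(S + 2)/6 = -(2 + S)/6 = -1/3 - S/6)
T(-3, 3)/11 = (-1/3 - 1/6*3)/11 = (-1/3 - 1/2)*(1/11) = -5/6*1/11 = -5/66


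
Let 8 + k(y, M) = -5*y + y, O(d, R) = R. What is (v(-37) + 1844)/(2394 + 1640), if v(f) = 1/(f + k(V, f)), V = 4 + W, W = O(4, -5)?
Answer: 75603/165394 ≈ 0.45711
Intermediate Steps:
W = -5
V = -1 (V = 4 - 5 = -1)
k(y, M) = -8 - 4*y (k(y, M) = -8 + (-5*y + y) = -8 - 4*y)
v(f) = 1/(-4 + f) (v(f) = 1/(f + (-8 - 4*(-1))) = 1/(f + (-8 + 4)) = 1/(f - 4) = 1/(-4 + f))
(v(-37) + 1844)/(2394 + 1640) = (1/(-4 - 37) + 1844)/(2394 + 1640) = (1/(-41) + 1844)/4034 = (-1/41 + 1844)*(1/4034) = (75603/41)*(1/4034) = 75603/165394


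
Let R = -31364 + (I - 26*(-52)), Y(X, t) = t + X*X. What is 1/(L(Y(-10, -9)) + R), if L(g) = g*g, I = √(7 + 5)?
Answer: -21731/472236349 - 2*√3/472236349 ≈ -4.6025e-5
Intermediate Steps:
I = 2*√3 (I = √12 = 2*√3 ≈ 3.4641)
Y(X, t) = t + X²
L(g) = g²
R = -30012 + 2*√3 (R = -31364 + (2*√3 - 26*(-52)) = -31364 + (2*√3 + 1352) = -31364 + (1352 + 2*√3) = -30012 + 2*√3 ≈ -30009.)
1/(L(Y(-10, -9)) + R) = 1/((-9 + (-10)²)² + (-30012 + 2*√3)) = 1/((-9 + 100)² + (-30012 + 2*√3)) = 1/(91² + (-30012 + 2*√3)) = 1/(8281 + (-30012 + 2*√3)) = 1/(-21731 + 2*√3)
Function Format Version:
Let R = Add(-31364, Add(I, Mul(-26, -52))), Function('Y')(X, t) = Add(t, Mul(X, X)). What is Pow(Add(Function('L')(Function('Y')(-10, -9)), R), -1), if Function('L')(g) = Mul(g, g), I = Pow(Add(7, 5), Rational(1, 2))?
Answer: Add(Rational(-21731, 472236349), Mul(Rational(-2, 472236349), Pow(3, Rational(1, 2)))) ≈ -4.6025e-5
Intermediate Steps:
I = Mul(2, Pow(3, Rational(1, 2))) (I = Pow(12, Rational(1, 2)) = Mul(2, Pow(3, Rational(1, 2))) ≈ 3.4641)
Function('Y')(X, t) = Add(t, Pow(X, 2))
Function('L')(g) = Pow(g, 2)
R = Add(-30012, Mul(2, Pow(3, Rational(1, 2)))) (R = Add(-31364, Add(Mul(2, Pow(3, Rational(1, 2))), Mul(-26, -52))) = Add(-31364, Add(Mul(2, Pow(3, Rational(1, 2))), 1352)) = Add(-31364, Add(1352, Mul(2, Pow(3, Rational(1, 2))))) = Add(-30012, Mul(2, Pow(3, Rational(1, 2)))) ≈ -30009.)
Pow(Add(Function('L')(Function('Y')(-10, -9)), R), -1) = Pow(Add(Pow(Add(-9, Pow(-10, 2)), 2), Add(-30012, Mul(2, Pow(3, Rational(1, 2))))), -1) = Pow(Add(Pow(Add(-9, 100), 2), Add(-30012, Mul(2, Pow(3, Rational(1, 2))))), -1) = Pow(Add(Pow(91, 2), Add(-30012, Mul(2, Pow(3, Rational(1, 2))))), -1) = Pow(Add(8281, Add(-30012, Mul(2, Pow(3, Rational(1, 2))))), -1) = Pow(Add(-21731, Mul(2, Pow(3, Rational(1, 2)))), -1)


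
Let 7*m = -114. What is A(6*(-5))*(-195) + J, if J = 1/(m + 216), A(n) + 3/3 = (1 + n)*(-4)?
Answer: -31350143/1398 ≈ -22425.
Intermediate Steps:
m = -114/7 (m = (⅐)*(-114) = -114/7 ≈ -16.286)
A(n) = -5 - 4*n (A(n) = -1 + (1 + n)*(-4) = -1 + (-4 - 4*n) = -5 - 4*n)
J = 7/1398 (J = 1/(-114/7 + 216) = 1/(1398/7) = 7/1398 ≈ 0.0050072)
A(6*(-5))*(-195) + J = (-5 - 24*(-5))*(-195) + 7/1398 = (-5 - 4*(-30))*(-195) + 7/1398 = (-5 + 120)*(-195) + 7/1398 = 115*(-195) + 7/1398 = -22425 + 7/1398 = -31350143/1398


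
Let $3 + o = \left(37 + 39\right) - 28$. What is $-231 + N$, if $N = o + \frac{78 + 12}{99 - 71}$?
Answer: $- \frac{2559}{14} \approx -182.79$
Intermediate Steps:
$o = 45$ ($o = -3 + \left(\left(37 + 39\right) - 28\right) = -3 + \left(76 - 28\right) = -3 + 48 = 45$)
$N = \frac{675}{14}$ ($N = 45 + \frac{78 + 12}{99 - 71} = 45 + \frac{90}{28} = 45 + 90 \cdot \frac{1}{28} = 45 + \frac{45}{14} = \frac{675}{14} \approx 48.214$)
$-231 + N = -231 + \frac{675}{14} = - \frac{2559}{14}$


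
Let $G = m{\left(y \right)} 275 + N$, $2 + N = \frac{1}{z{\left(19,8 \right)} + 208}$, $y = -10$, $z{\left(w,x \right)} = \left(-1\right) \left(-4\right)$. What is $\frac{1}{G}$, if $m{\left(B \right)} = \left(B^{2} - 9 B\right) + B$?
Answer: $\frac{212}{10493577} \approx 2.0203 \cdot 10^{-5}$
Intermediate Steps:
$z{\left(w,x \right)} = 4$
$N = - \frac{423}{212}$ ($N = -2 + \frac{1}{4 + 208} = -2 + \frac{1}{212} = - \frac{423}{212} \approx -1.9953$)
$m{\left(B \right)} = B^{2} - 8 B$
$G = \frac{10493577}{212}$ ($G = - 10 \left(-8 - 10\right) 275 - \frac{423}{212} = \left(-10\right) \left(-18\right) 275 - \frac{423}{212} = 180 \cdot 275 - \frac{423}{212} = 49500 - \frac{423}{212} = \frac{10493577}{212} \approx 49498.0$)
$\frac{1}{G} = \frac{1}{\frac{10493577}{212}} = \frac{212}{10493577}$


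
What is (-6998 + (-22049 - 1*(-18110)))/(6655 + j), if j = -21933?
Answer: 10937/15278 ≈ 0.71587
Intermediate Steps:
(-6998 + (-22049 - 1*(-18110)))/(6655 + j) = (-6998 + (-22049 - 1*(-18110)))/(6655 - 21933) = (-6998 + (-22049 + 18110))/(-15278) = (-6998 - 3939)*(-1/15278) = -10937*(-1/15278) = 10937/15278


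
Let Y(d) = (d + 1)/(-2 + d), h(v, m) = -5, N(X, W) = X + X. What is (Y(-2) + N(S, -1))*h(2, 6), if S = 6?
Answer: -245/4 ≈ -61.250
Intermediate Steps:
N(X, W) = 2*X
Y(d) = (1 + d)/(-2 + d)
(Y(-2) + N(S, -1))*h(2, 6) = ((1 - 2)/(-2 - 2) + 2*6)*(-5) = (-1/(-4) + 12)*(-5) = (-¼*(-1) + 12)*(-5) = (¼ + 12)*(-5) = (49/4)*(-5) = -245/4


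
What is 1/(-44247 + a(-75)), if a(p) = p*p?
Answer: -1/38622 ≈ -2.5892e-5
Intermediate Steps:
a(p) = p**2
1/(-44247 + a(-75)) = 1/(-44247 + (-75)**2) = 1/(-44247 + 5625) = 1/(-38622) = -1/38622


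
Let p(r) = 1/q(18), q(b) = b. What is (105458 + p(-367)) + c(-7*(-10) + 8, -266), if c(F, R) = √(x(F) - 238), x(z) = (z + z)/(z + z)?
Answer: 1898245/18 + I*√237 ≈ 1.0546e+5 + 15.395*I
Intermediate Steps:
x(z) = 1 (x(z) = (2*z)/((2*z)) = (2*z)*(1/(2*z)) = 1)
p(r) = 1/18
c(F, R) = I*√237 (c(F, R) = √(1 - 238) = √(-237) = I*√237)
(105458 + p(-367)) + c(-7*(-10) + 8, -266) = (105458 + 1/18) + I*√237 = 1898245/18 + I*√237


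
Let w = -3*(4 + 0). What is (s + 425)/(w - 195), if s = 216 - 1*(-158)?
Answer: -799/207 ≈ -3.8599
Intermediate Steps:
s = 374 (s = 216 + 158 = 374)
w = -12 (w = -3*4 = -12)
(s + 425)/(w - 195) = (374 + 425)/(-12 - 195) = 799/(-207) = 799*(-1/207) = -799/207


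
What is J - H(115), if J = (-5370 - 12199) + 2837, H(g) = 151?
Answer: -14883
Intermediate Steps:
J = -14732 (J = -17569 + 2837 = -14732)
J - H(115) = -14732 - 1*151 = -14732 - 151 = -14883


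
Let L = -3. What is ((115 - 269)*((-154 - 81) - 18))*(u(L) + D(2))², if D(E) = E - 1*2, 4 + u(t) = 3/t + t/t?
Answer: 623392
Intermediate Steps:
u(t) = -3 + 3/t (u(t) = -4 + (3/t + t/t) = -4 + (3/t + 1) = -4 + (1 + 3/t) = -3 + 3/t)
D(E) = -2 + E (D(E) = E - 2 = -2 + E)
((115 - 269)*((-154 - 81) - 18))*(u(L) + D(2))² = ((115 - 269)*((-154 - 81) - 18))*((-3 + 3/(-3)) + (-2 + 2))² = (-154*(-235 - 18))*((-3 + 3*(-⅓)) + 0)² = (-154*(-253))*((-3 - 1) + 0)² = 38962*(-4 + 0)² = 38962*(-4)² = 38962*16 = 623392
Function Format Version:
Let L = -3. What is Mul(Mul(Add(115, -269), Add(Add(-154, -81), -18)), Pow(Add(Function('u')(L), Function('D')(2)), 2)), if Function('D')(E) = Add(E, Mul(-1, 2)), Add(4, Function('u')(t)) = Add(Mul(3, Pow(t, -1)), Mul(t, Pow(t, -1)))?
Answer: 623392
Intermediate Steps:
Function('u')(t) = Add(-3, Mul(3, Pow(t, -1))) (Function('u')(t) = Add(-4, Add(Mul(3, Pow(t, -1)), Mul(t, Pow(t, -1)))) = Add(-4, Add(Mul(3, Pow(t, -1)), 1)) = Add(-4, Add(1, Mul(3, Pow(t, -1)))) = Add(-3, Mul(3, Pow(t, -1))))
Function('D')(E) = Add(-2, E) (Function('D')(E) = Add(E, -2) = Add(-2, E))
Mul(Mul(Add(115, -269), Add(Add(-154, -81), -18)), Pow(Add(Function('u')(L), Function('D')(2)), 2)) = Mul(Mul(Add(115, -269), Add(Add(-154, -81), -18)), Pow(Add(Add(-3, Mul(3, Pow(-3, -1))), Add(-2, 2)), 2)) = Mul(Mul(-154, Add(-235, -18)), Pow(Add(Add(-3, Mul(3, Rational(-1, 3))), 0), 2)) = Mul(Mul(-154, -253), Pow(Add(Add(-3, -1), 0), 2)) = Mul(38962, Pow(Add(-4, 0), 2)) = Mul(38962, Pow(-4, 2)) = Mul(38962, 16) = 623392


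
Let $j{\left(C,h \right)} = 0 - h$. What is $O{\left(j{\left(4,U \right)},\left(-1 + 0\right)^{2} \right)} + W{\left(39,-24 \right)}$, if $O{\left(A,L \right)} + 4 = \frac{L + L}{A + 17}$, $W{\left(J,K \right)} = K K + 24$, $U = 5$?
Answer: $\frac{3577}{6} \approx 596.17$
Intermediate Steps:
$j{\left(C,h \right)} = - h$
$W{\left(J,K \right)} = 24 + K^{2}$ ($W{\left(J,K \right)} = K^{2} + 24 = 24 + K^{2}$)
$O{\left(A,L \right)} = -4 + \frac{2 L}{17 + A}$ ($O{\left(A,L \right)} = -4 + \frac{L + L}{A + 17} = -4 + \frac{2 L}{17 + A}$)
$O{\left(j{\left(4,U \right)},\left(-1 + 0\right)^{2} \right)} + W{\left(39,-24 \right)} = \frac{2 \left(-34 + \left(-1 + 0\right)^{2} - 2 \left(\left(-1\right) 5\right)\right)}{17 - 5} + \left(24 + \left(-24\right)^{2}\right) = \frac{2 \left(-34 + \left(-1\right)^{2} - -10\right)}{17 - 5} + \left(24 + 576\right) = \frac{2 \left(-34 + 1 + 10\right)}{12} + 600 = 2 \cdot \frac{1}{12} \left(-23\right) + 600 = - \frac{23}{6} + 600 = \frac{3577}{6}$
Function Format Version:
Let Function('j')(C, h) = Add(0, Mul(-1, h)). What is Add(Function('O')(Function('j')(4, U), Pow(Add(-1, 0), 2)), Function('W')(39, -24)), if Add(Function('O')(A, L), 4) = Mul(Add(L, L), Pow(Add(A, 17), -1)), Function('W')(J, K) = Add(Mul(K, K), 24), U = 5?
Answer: Rational(3577, 6) ≈ 596.17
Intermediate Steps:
Function('j')(C, h) = Mul(-1, h)
Function('W')(J, K) = Add(24, Pow(K, 2)) (Function('W')(J, K) = Add(Pow(K, 2), 24) = Add(24, Pow(K, 2)))
Function('O')(A, L) = Add(-4, Mul(2, L, Pow(Add(17, A), -1))) (Function('O')(A, L) = Add(-4, Mul(Add(L, L), Pow(Add(A, 17), -1))) = Add(-4, Mul(Mul(2, L), Pow(Add(17, A), -1))) = Add(-4, Mul(2, L, Pow(Add(17, A), -1))))
Add(Function('O')(Function('j')(4, U), Pow(Add(-1, 0), 2)), Function('W')(39, -24)) = Add(Mul(2, Pow(Add(17, Mul(-1, 5)), -1), Add(-34, Pow(Add(-1, 0), 2), Mul(-2, Mul(-1, 5)))), Add(24, Pow(-24, 2))) = Add(Mul(2, Pow(Add(17, -5), -1), Add(-34, Pow(-1, 2), Mul(-2, -5))), Add(24, 576)) = Add(Mul(2, Pow(12, -1), Add(-34, 1, 10)), 600) = Add(Mul(2, Rational(1, 12), -23), 600) = Add(Rational(-23, 6), 600) = Rational(3577, 6)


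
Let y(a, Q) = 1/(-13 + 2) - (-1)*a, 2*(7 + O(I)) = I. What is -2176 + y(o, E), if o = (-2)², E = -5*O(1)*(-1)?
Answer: -23893/11 ≈ -2172.1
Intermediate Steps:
O(I) = -7 + I/2
E = -65/2 (E = -5*(-7 + (½)*1)*(-1) = -5*(-7 + ½)*(-1) = -5*(-13/2)*(-1) = (65/2)*(-1) = -65/2 ≈ -32.500)
o = 4
y(a, Q) = -1/11 + a (y(a, Q) = 1/(-11) + a = -1/11 + a)
-2176 + y(o, E) = -2176 + (-1/11 + 4) = -2176 + 43/11 = -23893/11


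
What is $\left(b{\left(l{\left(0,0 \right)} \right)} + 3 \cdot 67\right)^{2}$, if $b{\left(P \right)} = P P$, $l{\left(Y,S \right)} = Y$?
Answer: $40401$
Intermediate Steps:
$b{\left(P \right)} = P^{2}$
$\left(b{\left(l{\left(0,0 \right)} \right)} + 3 \cdot 67\right)^{2} = \left(0^{2} + 3 \cdot 67\right)^{2} = \left(0 + 201\right)^{2} = 201^{2} = 40401$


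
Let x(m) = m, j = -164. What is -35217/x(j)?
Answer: 35217/164 ≈ 214.74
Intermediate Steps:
-35217/x(j) = -35217/(-164) = -35217*(-1/164) = 35217/164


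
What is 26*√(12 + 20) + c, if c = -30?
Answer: -30 + 104*√2 ≈ 117.08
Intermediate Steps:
26*√(12 + 20) + c = 26*√(12 + 20) - 30 = 26*√32 - 30 = 26*(4*√2) - 30 = 104*√2 - 30 = -30 + 104*√2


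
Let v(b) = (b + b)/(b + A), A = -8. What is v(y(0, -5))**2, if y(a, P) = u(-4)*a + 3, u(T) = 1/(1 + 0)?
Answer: 36/25 ≈ 1.4400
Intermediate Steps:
u(T) = 1 (u(T) = 1/1 = 1)
y(a, P) = 3 + a (y(a, P) = 1*a + 3 = a + 3 = 3 + a)
v(b) = 2*b/(-8 + b) (v(b) = (b + b)/(b - 8) = (2*b)/(-8 + b) = 2*b/(-8 + b))
v(y(0, -5))**2 = (2*(3 + 0)/(-8 + (3 + 0)))**2 = (2*3/(-8 + 3))**2 = (2*3/(-5))**2 = (2*3*(-1/5))**2 = (-6/5)**2 = 36/25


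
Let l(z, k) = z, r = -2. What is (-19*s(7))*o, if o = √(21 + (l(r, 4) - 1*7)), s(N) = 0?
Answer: 0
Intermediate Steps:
o = 2*√3 (o = √(21 + (-2 - 1*7)) = √(21 + (-2 - 7)) = √(21 - 9) = √12 = 2*√3 ≈ 3.4641)
(-19*s(7))*o = (-19*0)*(2*√3) = 0*(2*√3) = 0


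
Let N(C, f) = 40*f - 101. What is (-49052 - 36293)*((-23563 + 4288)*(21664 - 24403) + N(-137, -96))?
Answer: -4505386787980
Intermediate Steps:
N(C, f) = -101 + 40*f
(-49052 - 36293)*((-23563 + 4288)*(21664 - 24403) + N(-137, -96)) = (-49052 - 36293)*((-23563 + 4288)*(21664 - 24403) + (-101 + 40*(-96))) = -85345*(-19275*(-2739) + (-101 - 3840)) = -85345*(52794225 - 3941) = -85345*52790284 = -4505386787980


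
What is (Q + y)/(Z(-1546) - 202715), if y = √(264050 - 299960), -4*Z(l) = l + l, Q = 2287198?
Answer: -1143599/100971 - I*√3990/67314 ≈ -11.326 - 0.00093838*I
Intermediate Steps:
Z(l) = -l/2 (Z(l) = -(l + l)/4 = -l/2)
y = 3*I*√3990 (y = √(-35910) = 3*I*√3990 ≈ 189.5*I)
(Q + y)/(Z(-1546) - 202715) = (2287198 + 3*I*√3990)/(-½*(-1546) - 202715) = (2287198 + 3*I*√3990)/(773 - 202715) = (2287198 + 3*I*√3990)/(-201942) = (2287198 + 3*I*√3990)*(-1/201942) = -1143599/100971 - I*√3990/67314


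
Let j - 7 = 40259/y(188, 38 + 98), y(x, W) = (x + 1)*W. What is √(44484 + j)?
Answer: √816556763022/4284 ≈ 210.93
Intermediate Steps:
y(x, W) = W*(1 + x) (y(x, W) = (1 + x)*W = W*(1 + x))
j = 220187/25704 (j = 7 + 40259/(((38 + 98)*(1 + 188))) = 7 + 40259/((136*189)) = 7 + 40259/25704 = 220187/25704 ≈ 8.5663)
√(44484 + j) = √(44484 + 220187/25704) = √(1143636923/25704) = √816556763022/4284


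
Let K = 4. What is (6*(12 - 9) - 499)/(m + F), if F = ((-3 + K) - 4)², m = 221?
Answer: -481/230 ≈ -2.0913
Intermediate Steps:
F = 9 (F = ((-3 + 4) - 4)² = (1 - 4)² = (-3)² = 9)
(6*(12 - 9) - 499)/(m + F) = (6*(12 - 9) - 499)/(221 + 9) = (6*3 - 499)/230 = (18 - 499)*(1/230) = -481*1/230 = -481/230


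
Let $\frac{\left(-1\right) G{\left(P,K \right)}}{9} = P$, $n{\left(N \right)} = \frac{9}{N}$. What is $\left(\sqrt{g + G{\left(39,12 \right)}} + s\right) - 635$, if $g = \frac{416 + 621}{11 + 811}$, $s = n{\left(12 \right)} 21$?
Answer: $- \frac{2477}{4} + \frac{i \sqrt{236312670}}{822} \approx -619.25 + 18.701 i$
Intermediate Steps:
$G{\left(P,K \right)} = - 9 P$
$s = \frac{63}{4}$ ($s = \frac{9}{12} \cdot 21 = 9 \cdot \frac{1}{12} \cdot 21 = \frac{3}{4} \cdot 21 = \frac{63}{4} \approx 15.75$)
$g = \frac{1037}{822} \approx 1.2616$
$\left(\sqrt{g + G{\left(39,12 \right)}} + s\right) - 635 = \left(\sqrt{\frac{1037}{822} - 351} + \frac{63}{4}\right) - 635 = \left(\sqrt{- \frac{287485}{822}} + \frac{63}{4}\right) - 635 = \left(\frac{i \sqrt{236312670}}{822} + \frac{63}{4}\right) - 635 = \left(\frac{63}{4} + \frac{i \sqrt{236312670}}{822}\right) - 635 = - \frac{2477}{4} + \frac{i \sqrt{236312670}}{822}$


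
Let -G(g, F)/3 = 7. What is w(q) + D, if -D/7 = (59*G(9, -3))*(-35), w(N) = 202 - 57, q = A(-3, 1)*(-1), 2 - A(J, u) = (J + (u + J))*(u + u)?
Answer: -303410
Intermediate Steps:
A(J, u) = 2 - 2*u*(u + 2*J) (A(J, u) = 2 - (J + (u + J))*(u + u) = 2 - (J + (J + u))*2*u = 2 - (u + 2*J)*2*u = 2 - 2*u*(u + 2*J))
G(g, F) = -21 (G(g, F) = -3*7 = -21)
q = -12 (q = (2 - 2*1**2 - 4*(-3)*1)*(-1) = (2 - 2*1 + 12)*(-1) = (2 - 2 + 12)*(-1) = 12*(-1) = -12)
w(N) = 145
D = -303555 (D = -7*59*(-21)*(-35) = -(-8673)*(-35) = -7*43365 = -303555)
w(q) + D = 145 - 303555 = -303410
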